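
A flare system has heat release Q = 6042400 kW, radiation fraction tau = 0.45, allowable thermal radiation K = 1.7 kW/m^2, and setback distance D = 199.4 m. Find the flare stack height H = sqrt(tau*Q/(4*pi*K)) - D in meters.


tau*Q/(4*pi*K) = 0.45 * 6042400 / (4 * pi * 1.7) = 127281
sqrt(127281) = 356.765
H = 356.765 - 199.4 = 157.4

157.4 m


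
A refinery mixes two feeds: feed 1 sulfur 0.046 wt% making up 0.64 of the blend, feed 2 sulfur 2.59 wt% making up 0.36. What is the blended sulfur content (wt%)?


Linear sulfur blending: S_blend = x1*S1 + x2*S2
Contribution 1: 0.64 * 0.046 = 0.02944 wt%
Contribution 2: 0.36 * 2.59 = 0.9324 wt%
S_blend = 0.02944 + 0.9324 = 0.96184

0.96184 wt%


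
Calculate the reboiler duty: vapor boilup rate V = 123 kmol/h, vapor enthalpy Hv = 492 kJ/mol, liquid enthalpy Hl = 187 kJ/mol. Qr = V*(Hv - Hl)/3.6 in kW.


Qr = 123 * (492 - 187) / 3.6 = 123 * 305 / 3.6 = 10420

10420 kW


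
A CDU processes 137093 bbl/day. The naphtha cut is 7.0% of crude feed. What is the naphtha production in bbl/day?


Crude throughput = 137093 bbl/day
Fraction yield = 7.0%
yield = throughput * fraction / 100
yield = 137093 * 7.0 / 100 = 9596.51

9596.51 bbl/day


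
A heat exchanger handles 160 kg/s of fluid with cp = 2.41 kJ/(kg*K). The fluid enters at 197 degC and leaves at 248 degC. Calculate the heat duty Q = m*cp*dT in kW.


Q = m_dot * cp * delta_T
delta_T = 248 - 197 = 51 K
Q = 160 * 2.41 * 51
= 385.6 * 51
= 19665.6 kW

19665.6 kW


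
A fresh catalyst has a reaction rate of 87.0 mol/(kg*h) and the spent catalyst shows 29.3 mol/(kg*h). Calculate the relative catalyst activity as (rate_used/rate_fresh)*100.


Activity (%) = (rate_used / rate_fresh) * 100
rate_used = 29.3, rate_fresh = 87.0
= (29.3 / 87.0) * 100
= 0.3368 * 100 = 33.68

33.68 %


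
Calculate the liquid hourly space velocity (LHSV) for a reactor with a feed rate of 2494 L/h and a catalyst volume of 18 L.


LHSV = volumetric feed rate / catalyst volume
= 2494 L/h / 18 L
= 138.6 h^-1

138.6 h^-1


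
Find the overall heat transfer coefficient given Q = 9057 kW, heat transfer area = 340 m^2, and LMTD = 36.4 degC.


From Q = U*A*LMTD, U = Q / (A * LMTD)
U = 9057 / (340 * 36.4) = 9057 / 12376 = 0.7318

0.7318 kW/(m^2*K)


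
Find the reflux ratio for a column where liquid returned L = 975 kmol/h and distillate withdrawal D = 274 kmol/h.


Reflux ratio definition: R = L / D (liquid returned / distillate withdrawn)
L = 975 kmol/h, D = 274 kmol/h
R = 975 / 274 = 3.558

3.558


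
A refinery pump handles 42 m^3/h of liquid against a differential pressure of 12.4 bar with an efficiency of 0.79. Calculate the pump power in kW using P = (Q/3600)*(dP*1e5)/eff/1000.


Q = 42 / 3600 = 0.0116667 m^3/s
P = 0.0116667 * (12.4 * 1e5) / 0.79 / 1000 = 18.31

18.31 kW


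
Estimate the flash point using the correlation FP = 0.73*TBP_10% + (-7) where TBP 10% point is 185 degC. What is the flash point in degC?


FP = 0.73 * 185 + (-7) = 128.05

128.05 degC


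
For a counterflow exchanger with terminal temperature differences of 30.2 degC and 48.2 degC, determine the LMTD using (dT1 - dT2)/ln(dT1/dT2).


LMTD = (dT1 - dT2) / ln(dT1/dT2)
= (30.2 - 48.2) / ln(30.2 / 48.2) = -18 / -0.467517 = 38.50

38.50 degC


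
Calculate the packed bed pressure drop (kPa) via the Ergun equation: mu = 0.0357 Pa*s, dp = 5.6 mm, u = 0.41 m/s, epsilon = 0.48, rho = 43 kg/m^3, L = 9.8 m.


dp = 5.6 mm = 0.0056 m
Viscous term = 150*0.0357*0.41*(1-0.48)^2 / (0.0056^2*0.48^3) = 171179
Inertial term = 1.75*43*0.41^2*(1-0.48) / (0.0056*0.48^3) = 10621
dP/L = 171179 + 10621 = 181800 Pa/m
dP = 181800 * 9.8 / 1000 = 1782 kPa

1782 kPa


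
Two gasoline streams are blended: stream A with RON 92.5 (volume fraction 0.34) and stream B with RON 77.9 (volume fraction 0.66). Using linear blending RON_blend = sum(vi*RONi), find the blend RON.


Linear blending: RON_blend = sum(vi * RONi)
Contribution 1: 0.34 * 92.5 = 31.45
Contribution 2: 0.66 * 77.9 = 51.414
RON_blend = 31.45 + 51.414 = 82.864

82.864


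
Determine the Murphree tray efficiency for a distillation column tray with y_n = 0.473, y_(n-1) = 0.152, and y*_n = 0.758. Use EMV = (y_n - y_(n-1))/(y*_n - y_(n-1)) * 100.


Murphree vapor efficiency: EMV = (y_n - y_(n-1)) / (y*_n - y_(n-1)) * 100
EMV = (0.473 - 0.152) / (0.758 - 0.152) * 100 = 0.321 / 0.606 * 100 = 52.97

52.97 %


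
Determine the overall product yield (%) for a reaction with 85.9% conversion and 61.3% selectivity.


Overall yield = conversion (%) * selectivity (%) / 100
Conversion = 85.9%, Selectivity = 61.3%
Y = 85.9 * 61.3 / 100
= 52.6567 %

52.6567 %


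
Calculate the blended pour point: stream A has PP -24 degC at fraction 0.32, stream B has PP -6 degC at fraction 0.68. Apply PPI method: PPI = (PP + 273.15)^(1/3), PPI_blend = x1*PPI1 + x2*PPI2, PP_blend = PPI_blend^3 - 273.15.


PPI_1 = (-24 + 273.15)^(1/3) = 6.292458
PPI_2 = (-6 + 273.15)^(1/3) = 6.440482
PPI_blend = 0.32 * 6.292458 + 0.68 * 6.440482 = 6.393114
PP_blend = 6.393114^3 - 273.15 = 261.2988 - 273.15 = -11.85

-11.85 degC


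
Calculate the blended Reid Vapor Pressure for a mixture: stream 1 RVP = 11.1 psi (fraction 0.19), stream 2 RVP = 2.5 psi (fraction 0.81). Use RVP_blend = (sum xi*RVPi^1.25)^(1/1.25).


Chevron index: RVP_blend = (sum xi*RVPi^1.25)^(1/1.25)
RVP^1.25 terms: 0.19 * 11.1^1.25 + 0.81 * 2.5^1.25 = 6.39583
RVP_blend = 6.39583^(1/1.25) = 4.413

4.413 psi


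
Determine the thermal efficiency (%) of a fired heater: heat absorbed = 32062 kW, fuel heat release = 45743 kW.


Furnace efficiency = Q_absorbed / Q_fuel * 100
= 32062 / 45743 * 100 = 70.09

70.09 %


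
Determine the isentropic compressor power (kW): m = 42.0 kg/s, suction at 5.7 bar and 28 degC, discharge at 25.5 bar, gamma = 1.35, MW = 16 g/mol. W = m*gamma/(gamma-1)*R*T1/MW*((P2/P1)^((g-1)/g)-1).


Isentropic work: W = m*(gamma/(gamma-1))*(R*T1/MW)*((P2/P1)^((gamma-1)/gamma) - 1)
T1 = 28 + 273.15 = 301.15 K
Pressure ratio = 25.5 / 5.7 = 4.47368
Exponent = (1.35 - 1)/1.35 = 0.259259
(P2/P1)^exp - 1 = 4.47368^0.259259 - 1 = 0.474656
W = 42.0 * 1.35 / 0.35 * 8.314 * 301.15 / 16 * 0.474656 = 12030

12030 kW


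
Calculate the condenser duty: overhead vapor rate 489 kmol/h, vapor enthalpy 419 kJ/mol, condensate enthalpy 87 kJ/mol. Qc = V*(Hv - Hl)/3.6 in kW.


Qc = 489 * (419 - 87) / 3.6 = 489 * 332 / 3.6 = 45100

45100 kW


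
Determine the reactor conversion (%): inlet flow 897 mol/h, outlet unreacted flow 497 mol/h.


X = (F_in - F_out) / F_in * 100
Moles reacted = 897 - 497 = 400
X = 400 / 897 * 100
= 0.4459 * 100
= 44.59 %

44.59 %


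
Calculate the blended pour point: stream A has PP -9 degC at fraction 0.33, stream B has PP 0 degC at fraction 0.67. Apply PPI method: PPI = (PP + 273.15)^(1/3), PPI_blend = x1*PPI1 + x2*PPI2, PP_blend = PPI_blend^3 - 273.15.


PPI_1 = (-9 + 273.15)^(1/3) = 6.416283
PPI_2 = (0 + 273.15)^(1/3) = 6.488342
PPI_blend = 0.33 * 6.416283 + 0.67 * 6.488342 = 6.464563
PP_blend = 6.464563^3 - 273.15 = 270.1578 - 273.15 = -2.99

-2.99 degC


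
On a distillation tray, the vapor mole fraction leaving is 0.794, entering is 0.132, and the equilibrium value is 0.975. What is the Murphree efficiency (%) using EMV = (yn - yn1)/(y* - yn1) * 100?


Murphree vapor efficiency: EMV = (y_n - y_(n-1)) / (y*_n - y_(n-1)) * 100
EMV = (0.794 - 0.132) / (0.975 - 0.132) * 100 = 0.662 / 0.843 * 100 = 78.53

78.53 %


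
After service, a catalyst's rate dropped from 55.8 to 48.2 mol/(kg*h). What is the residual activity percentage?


Activity (%) = (rate_used / rate_fresh) * 100
rate_used = 48.2, rate_fresh = 55.8
= (48.2 / 55.8) * 100
= 0.8638 * 100 = 86.38

86.38 %


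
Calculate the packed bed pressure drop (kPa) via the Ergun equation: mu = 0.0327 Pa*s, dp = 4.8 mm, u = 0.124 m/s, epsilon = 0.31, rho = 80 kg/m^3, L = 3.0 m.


dp = 4.8 mm = 0.0048 m
Viscous term = 150*0.0327*0.124*(1-0.31)^2 / (0.0048^2*0.31^3) = 421882
Inertial term = 1.75*80*0.124^2*(1-0.31) / (0.0048*0.31^3) = 10387.1
dP/L = 421882 + 10387.1 = 432269 Pa/m
dP = 432269 * 3.0 / 1000 = 1297 kPa

1297 kPa


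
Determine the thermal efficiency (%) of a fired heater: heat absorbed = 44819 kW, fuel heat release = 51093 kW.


Furnace efficiency = Q_absorbed / Q_fuel * 100
= 44819 / 51093 * 100 = 87.72

87.72 %


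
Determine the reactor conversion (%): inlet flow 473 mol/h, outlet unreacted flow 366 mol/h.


X = (F_in - F_out) / F_in * 100
Moles reacted = 473 - 366 = 107
X = 107 / 473 * 100
= 0.2262 * 100
= 22.62 %

22.62 %


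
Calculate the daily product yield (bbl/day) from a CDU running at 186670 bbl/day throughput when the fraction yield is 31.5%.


Crude throughput = 186670 bbl/day
Fraction yield = 31.5%
yield = throughput * fraction / 100
yield = 186670 * 31.5 / 100 = 58801.05

58801.05 bbl/day


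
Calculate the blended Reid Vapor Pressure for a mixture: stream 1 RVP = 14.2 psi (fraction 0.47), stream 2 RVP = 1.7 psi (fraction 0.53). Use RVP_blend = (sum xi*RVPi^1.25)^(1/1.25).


Chevron index: RVP_blend = (sum xi*RVPi^1.25)^(1/1.25)
RVP^1.25 terms: 0.47 * 14.2^1.25 + 0.53 * 1.7^1.25 = 13.9844
RVP_blend = 13.9844^(1/1.25) = 8.251

8.251 psi


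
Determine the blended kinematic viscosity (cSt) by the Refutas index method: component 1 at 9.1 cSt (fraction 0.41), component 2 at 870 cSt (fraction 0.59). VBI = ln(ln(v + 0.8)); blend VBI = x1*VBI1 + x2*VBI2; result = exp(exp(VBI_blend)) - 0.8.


Refutas method: VBN_i = 14.534*ln(ln(visc_i + 0.8)) + 10.975, blended linearly by mass fraction; since VBN is linear in VBI_i = ln(ln(visc_i + 0.8)) and the fractions sum to 1, blend VBI directly: visc = exp(exp(VBI_blend)) - 0.8
VBI_1 = ln(ln(9.1 + 0.8)) = 0.829658
VBI_2 = ln(ln(870 + 0.8)) = 1.91241
VBI_blend = 0.41 * 0.829658 + 0.59 * 1.91241 = 1.46848
visc_blend = exp(exp(1.46848)) - 0.8 = 76.11

76.11 cSt


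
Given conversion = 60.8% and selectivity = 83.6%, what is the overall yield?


Overall yield = conversion (%) * selectivity (%) / 100
Conversion = 60.8%, Selectivity = 83.6%
Y = 60.8 * 83.6 / 100
= 50.8288 %

50.8288 %


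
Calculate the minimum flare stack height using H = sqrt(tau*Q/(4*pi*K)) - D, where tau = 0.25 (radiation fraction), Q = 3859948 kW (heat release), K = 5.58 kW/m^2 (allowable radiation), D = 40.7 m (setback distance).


tau*Q/(4*pi*K) = 0.25 * 3859948 / (4 * pi * 5.58) = 13761.9
sqrt(13761.9) = 117.311
H = 117.311 - 40.7 = 76.61

76.61 m


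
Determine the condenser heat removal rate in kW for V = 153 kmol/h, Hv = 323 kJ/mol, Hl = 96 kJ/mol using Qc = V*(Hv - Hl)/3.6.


Qc = 153 * (323 - 96) / 3.6 = 153 * 227 / 3.6 = 9648

9648 kW


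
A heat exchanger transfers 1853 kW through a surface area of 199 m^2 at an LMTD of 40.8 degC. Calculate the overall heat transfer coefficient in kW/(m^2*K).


From Q = U*A*LMTD, U = Q / (A * LMTD)
U = 1853 / (199 * 40.8) = 1853 / 8119.2 = 0.2282

0.2282 kW/(m^2*K)


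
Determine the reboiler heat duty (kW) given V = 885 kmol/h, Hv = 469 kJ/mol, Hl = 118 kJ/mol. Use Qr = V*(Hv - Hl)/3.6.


Qr = 885 * (469 - 118) / 3.6 = 885 * 351 / 3.6 = 86290

86290 kW


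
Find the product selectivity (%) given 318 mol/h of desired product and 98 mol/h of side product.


Selectivity = desired / (desired + undesired) * 100
Total products = 318 + 98 = 416 mol/h
S = 318 / 416 * 100
= 0.7644 * 100
= 76.44 %

76.44 %


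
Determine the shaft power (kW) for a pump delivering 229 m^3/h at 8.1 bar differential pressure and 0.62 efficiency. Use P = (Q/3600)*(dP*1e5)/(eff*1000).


Q = 229 / 3600 = 0.0636111 m^3/s
P = 0.0636111 * (8.1 * 1e5) / 0.62 / 1000 = 83.10

83.10 kW


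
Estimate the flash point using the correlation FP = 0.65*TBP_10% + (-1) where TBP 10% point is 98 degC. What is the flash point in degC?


FP = 0.65 * 98 + (-1) = 62.7

62.7 degC


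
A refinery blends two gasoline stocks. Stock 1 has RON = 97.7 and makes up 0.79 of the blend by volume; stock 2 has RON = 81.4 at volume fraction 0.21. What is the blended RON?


Linear blending: RON_blend = sum(vi * RONi)
Contribution 1: 0.79 * 97.7 = 77.183
Contribution 2: 0.21 * 81.4 = 17.094
RON_blend = 77.183 + 17.094 = 94.277

94.277


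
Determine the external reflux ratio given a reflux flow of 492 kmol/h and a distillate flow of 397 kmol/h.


Reflux ratio definition: R = L / D (liquid returned / distillate withdrawn)
L = 492 kmol/h, D = 397 kmol/h
R = 492 / 397 = 1.239

1.239


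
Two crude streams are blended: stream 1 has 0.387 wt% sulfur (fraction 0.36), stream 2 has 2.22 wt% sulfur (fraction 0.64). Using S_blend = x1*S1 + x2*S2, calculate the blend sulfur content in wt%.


Linear sulfur blending: S_blend = x1*S1 + x2*S2
Contribution 1: 0.36 * 0.387 = 0.13932 wt%
Contribution 2: 0.64 * 2.22 = 1.4208 wt%
S_blend = 0.13932 + 1.4208 = 1.56012

1.56012 wt%


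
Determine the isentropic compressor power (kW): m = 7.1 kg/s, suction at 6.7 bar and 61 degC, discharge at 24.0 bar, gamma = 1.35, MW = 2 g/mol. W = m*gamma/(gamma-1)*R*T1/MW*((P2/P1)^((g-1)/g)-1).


Isentropic work: W = m*(gamma/(gamma-1))*(R*T1/MW)*((P2/P1)^((gamma-1)/gamma) - 1)
T1 = 61 + 273.15 = 334.15 K
Pressure ratio = 24.0 / 6.7 = 3.58209
Exponent = (1.35 - 1)/1.35 = 0.259259
(P2/P1)^exp - 1 = 3.58209^0.259259 - 1 = 0.392082
W = 7.1 * 1.35 / 0.35 * 8.314 * 334.15 / 2 * 0.392082 = 14910

14910 kW


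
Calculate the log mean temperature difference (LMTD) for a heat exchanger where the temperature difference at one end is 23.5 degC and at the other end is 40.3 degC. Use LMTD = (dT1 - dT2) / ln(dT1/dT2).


LMTD = (dT1 - dT2) / ln(dT1/dT2)
= (23.5 - 40.3) / ln(23.5 / 40.3) = -16.8 / -0.539351 = 31.15

31.15 degC


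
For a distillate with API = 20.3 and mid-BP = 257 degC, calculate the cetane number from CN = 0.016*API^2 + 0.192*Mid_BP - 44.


CN = 0.016 * 20.3^2 + 0.192 * 257 - 44
CN = 6.59344 + 49.344 - 44 = 11.93744

11.93744


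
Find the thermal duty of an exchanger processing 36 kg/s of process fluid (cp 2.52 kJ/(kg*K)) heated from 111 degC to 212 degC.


Q = m_dot * cp * delta_T
delta_T = 212 - 111 = 101 K
Q = 36 * 2.52 * 101
= 90.72 * 101
= 9162.72 kW

9162.72 kW


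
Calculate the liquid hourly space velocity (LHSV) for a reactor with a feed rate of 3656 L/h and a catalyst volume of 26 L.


LHSV = volumetric feed rate / catalyst volume
= 3656 L/h / 26 L
= 140.6 h^-1

140.6 h^-1


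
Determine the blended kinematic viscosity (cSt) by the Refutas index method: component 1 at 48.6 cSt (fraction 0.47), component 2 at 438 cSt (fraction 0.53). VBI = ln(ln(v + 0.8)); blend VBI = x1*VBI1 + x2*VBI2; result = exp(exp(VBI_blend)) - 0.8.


Refutas method: VBN_i = 14.534*ln(ln(visc_i + 0.8)) + 10.975, blended linearly by mass fraction; since VBN is linear in VBI_i = ln(ln(visc_i + 0.8)) and the fractions sum to 1, blend VBI directly: visc = exp(exp(VBI_blend)) - 0.8
VBI_1 = ln(ln(48.6 + 0.8)) = 1.36096
VBI_2 = ln(ln(438 + 0.8)) = 1.80567
VBI_blend = 0.47 * 1.36096 + 0.53 * 1.80567 = 1.59666
visc_blend = exp(exp(1.59666)) - 0.8 = 138.5

138.5 cSt


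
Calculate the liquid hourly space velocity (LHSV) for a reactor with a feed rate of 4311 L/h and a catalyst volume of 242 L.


LHSV = volumetric feed rate / catalyst volume
= 4311 L/h / 242 L
= 17.81 h^-1

17.81 h^-1


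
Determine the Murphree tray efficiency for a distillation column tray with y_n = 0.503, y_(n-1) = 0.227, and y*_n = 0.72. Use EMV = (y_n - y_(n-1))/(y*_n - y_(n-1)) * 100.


Murphree vapor efficiency: EMV = (y_n - y_(n-1)) / (y*_n - y_(n-1)) * 100
EMV = (0.503 - 0.227) / (0.72 - 0.227) * 100 = 0.276 / 0.493 * 100 = 55.98

55.98 %


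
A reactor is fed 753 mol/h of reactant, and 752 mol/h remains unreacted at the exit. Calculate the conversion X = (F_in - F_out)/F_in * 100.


X = (F_in - F_out) / F_in * 100
Moles reacted = 753 - 752 = 1
X = 1 / 753 * 100
= 0.001328 * 100
= 0.1328 %

0.1328 %


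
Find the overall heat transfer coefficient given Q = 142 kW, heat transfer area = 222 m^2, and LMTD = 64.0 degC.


From Q = U*A*LMTD, U = Q / (A * LMTD)
U = 142 / (222 * 64.0) = 142 / 14208 = 0.009994

0.009994 kW/(m^2*K)


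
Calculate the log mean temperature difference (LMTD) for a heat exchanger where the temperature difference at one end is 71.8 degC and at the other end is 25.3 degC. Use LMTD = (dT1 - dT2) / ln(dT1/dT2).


LMTD = (dT1 - dT2) / ln(dT1/dT2)
= (71.8 - 25.3) / ln(71.8 / 25.3) = 46.5 / 1.04308 = 44.58

44.58 degC


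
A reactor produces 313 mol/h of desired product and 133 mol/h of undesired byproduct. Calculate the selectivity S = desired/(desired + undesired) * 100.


Selectivity = desired / (desired + undesired) * 100
Total products = 313 + 133 = 446 mol/h
S = 313 / 446 * 100
= 0.7018 * 100
= 70.18 %

70.18 %


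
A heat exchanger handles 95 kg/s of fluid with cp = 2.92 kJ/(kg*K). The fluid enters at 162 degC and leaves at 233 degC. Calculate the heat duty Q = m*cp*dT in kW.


Q = m_dot * cp * delta_T
delta_T = 233 - 162 = 71 K
Q = 95 * 2.92 * 71
= 277.4 * 71
= 19695.4 kW

19695.4 kW


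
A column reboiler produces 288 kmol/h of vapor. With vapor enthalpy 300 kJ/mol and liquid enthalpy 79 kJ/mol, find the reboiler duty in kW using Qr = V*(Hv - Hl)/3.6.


Qr = 288 * (300 - 79) / 3.6 = 288 * 221 / 3.6 = 17680

17680 kW


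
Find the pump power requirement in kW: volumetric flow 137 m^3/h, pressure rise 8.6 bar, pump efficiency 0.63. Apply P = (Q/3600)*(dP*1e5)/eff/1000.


Q = 137 / 3600 = 0.0380556 m^3/s
P = 0.0380556 * (8.6 * 1e5) / 0.63 / 1000 = 51.95

51.95 kW


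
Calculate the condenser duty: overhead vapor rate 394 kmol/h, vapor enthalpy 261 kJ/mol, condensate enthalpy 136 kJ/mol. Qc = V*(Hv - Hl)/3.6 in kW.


Qc = 394 * (261 - 136) / 3.6 = 394 * 125 / 3.6 = 13680

13680 kW


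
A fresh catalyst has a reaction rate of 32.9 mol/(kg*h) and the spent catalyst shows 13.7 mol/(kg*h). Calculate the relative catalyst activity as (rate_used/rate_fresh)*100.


Activity (%) = (rate_used / rate_fresh) * 100
rate_used = 13.7, rate_fresh = 32.9
= (13.7 / 32.9) * 100
= 0.4164 * 100 = 41.64

41.64 %


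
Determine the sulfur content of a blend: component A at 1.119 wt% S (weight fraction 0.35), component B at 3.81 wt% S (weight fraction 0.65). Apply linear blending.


Linear sulfur blending: S_blend = x1*S1 + x2*S2
Contribution 1: 0.35 * 1.119 = 0.39165 wt%
Contribution 2: 0.65 * 3.81 = 2.4765 wt%
S_blend = 0.39165 + 2.4765 = 2.86815

2.86815 wt%


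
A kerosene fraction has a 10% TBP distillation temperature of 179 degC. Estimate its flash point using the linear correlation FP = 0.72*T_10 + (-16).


FP = 0.72 * 179 + (-16) = 112.88

112.88 degC


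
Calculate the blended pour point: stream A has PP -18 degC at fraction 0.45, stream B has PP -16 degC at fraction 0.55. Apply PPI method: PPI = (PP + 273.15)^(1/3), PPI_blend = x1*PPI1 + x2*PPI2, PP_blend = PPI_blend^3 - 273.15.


PPI_1 = (-18 + 273.15)^(1/3) = 6.342569
PPI_2 = (-16 + 273.15)^(1/3) = 6.359098
PPI_blend = 0.45 * 6.342569 + 0.55 * 6.359098 = 6.35166
PP_blend = 6.35166^3 - 273.15 = 256.2487 - 273.15 = -16.9

-16.9 degC


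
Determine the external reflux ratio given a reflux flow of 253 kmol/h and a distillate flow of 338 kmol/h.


Reflux ratio definition: R = L / D (liquid returned / distillate withdrawn)
L = 253 kmol/h, D = 338 kmol/h
R = 253 / 338 = 0.7485

0.7485


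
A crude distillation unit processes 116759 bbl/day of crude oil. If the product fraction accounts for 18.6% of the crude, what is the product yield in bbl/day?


Crude throughput = 116759 bbl/day
Fraction yield = 18.6%
yield = throughput * fraction / 100
yield = 116759 * 18.6 / 100 = 21717.174

21717.174 bbl/day


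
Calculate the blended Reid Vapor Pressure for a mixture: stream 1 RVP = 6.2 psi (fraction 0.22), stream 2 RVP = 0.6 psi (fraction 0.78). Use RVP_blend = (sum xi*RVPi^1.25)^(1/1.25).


Chevron index: RVP_blend = (sum xi*RVPi^1.25)^(1/1.25)
RVP^1.25 terms: 0.22 * 6.2^1.25 + 0.78 * 0.6^1.25 = 2.56424
RVP_blend = 2.56424^(1/1.25) = 2.124

2.124 psi


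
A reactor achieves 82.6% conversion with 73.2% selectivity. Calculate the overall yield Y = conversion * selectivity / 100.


Overall yield = conversion (%) * selectivity (%) / 100
Conversion = 82.6%, Selectivity = 73.2%
Y = 82.6 * 73.2 / 100
= 60.4632 %

60.4632 %


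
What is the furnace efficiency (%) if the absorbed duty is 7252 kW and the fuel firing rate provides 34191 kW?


Furnace efficiency = Q_absorbed / Q_fuel * 100
= 7252 / 34191 * 100 = 21.21

21.21 %


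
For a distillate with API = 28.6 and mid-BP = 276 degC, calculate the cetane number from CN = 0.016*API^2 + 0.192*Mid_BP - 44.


CN = 0.016 * 28.6^2 + 0.192 * 276 - 44
CN = 13.08736 + 52.992 - 44 = 22.07936

22.07936


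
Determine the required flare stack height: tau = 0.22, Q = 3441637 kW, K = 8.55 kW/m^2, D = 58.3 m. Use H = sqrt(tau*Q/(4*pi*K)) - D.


tau*Q/(4*pi*K) = 0.22 * 3441637 / (4 * pi * 8.55) = 7047.12
sqrt(7047.12) = 83.9471
H = 83.9471 - 58.3 = 25.65

25.65 m


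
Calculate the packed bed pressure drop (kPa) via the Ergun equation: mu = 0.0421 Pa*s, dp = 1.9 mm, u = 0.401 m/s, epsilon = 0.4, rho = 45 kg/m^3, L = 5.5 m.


dp = 1.9 mm = 0.0019 m
Viscous term = 150*0.0421*0.401*(1-0.4)^2 / (0.0019^2*0.4^3) = 3945780
Inertial term = 1.75*45*0.401^2*(1-0.4) / (0.0019*0.4^3) = 62482.3
dP/L = 3945780 + 62482.3 = 4008260 Pa/m
dP = 4008260 * 5.5 / 1000 = 22050 kPa

22050 kPa


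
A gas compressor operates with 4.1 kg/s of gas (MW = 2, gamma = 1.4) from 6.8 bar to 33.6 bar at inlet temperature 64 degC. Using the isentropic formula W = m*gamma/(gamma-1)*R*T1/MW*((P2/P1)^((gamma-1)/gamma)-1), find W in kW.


Isentropic work: W = m*(gamma/(gamma-1))*(R*T1/MW)*((P2/P1)^((gamma-1)/gamma) - 1)
T1 = 64 + 273.15 = 337.15 K
Pressure ratio = 33.6 / 6.8 = 4.94118
Exponent = (1.4 - 1)/1.4 = 0.285714
(P2/P1)^exp - 1 = 4.94118^0.285714 - 1 = 0.578473
W = 4.1 * 1.4 / 0.4 * 8.314 * 337.15 / 2 * 0.578473 = 11630

11630 kW


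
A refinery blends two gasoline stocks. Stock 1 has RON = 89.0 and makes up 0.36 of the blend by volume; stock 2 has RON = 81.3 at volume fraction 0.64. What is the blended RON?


Linear blending: RON_blend = sum(vi * RONi)
Contribution 1: 0.36 * 89.0 = 32.04
Contribution 2: 0.64 * 81.3 = 52.032
RON_blend = 32.04 + 52.032 = 84.072

84.072


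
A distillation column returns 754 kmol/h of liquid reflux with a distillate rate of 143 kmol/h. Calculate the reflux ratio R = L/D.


Reflux ratio definition: R = L / D (liquid returned / distillate withdrawn)
L = 754 kmol/h, D = 143 kmol/h
R = 754 / 143 = 5.273

5.273


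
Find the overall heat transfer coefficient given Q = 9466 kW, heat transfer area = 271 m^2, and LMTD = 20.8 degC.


From Q = U*A*LMTD, U = Q / (A * LMTD)
U = 9466 / (271 * 20.8) = 9466 / 5636.8 = 1.679

1.679 kW/(m^2*K)


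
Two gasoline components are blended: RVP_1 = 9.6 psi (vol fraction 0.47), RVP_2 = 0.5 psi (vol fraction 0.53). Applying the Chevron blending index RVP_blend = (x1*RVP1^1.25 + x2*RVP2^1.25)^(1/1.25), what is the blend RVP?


Chevron index: RVP_blend = (sum xi*RVPi^1.25)^(1/1.25)
RVP^1.25 terms: 0.47 * 9.6^1.25 + 0.53 * 0.5^1.25 = 8.16497
RVP_blend = 8.16497^(1/1.25) = 5.365

5.365 psi


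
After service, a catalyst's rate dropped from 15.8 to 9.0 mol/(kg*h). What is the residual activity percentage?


Activity (%) = (rate_used / rate_fresh) * 100
rate_used = 9.0, rate_fresh = 15.8
= (9.0 / 15.8) * 100
= 0.5696 * 100 = 56.96

56.96 %


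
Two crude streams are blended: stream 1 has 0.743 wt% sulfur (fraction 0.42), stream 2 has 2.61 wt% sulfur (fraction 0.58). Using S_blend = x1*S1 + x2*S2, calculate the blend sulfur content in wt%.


Linear sulfur blending: S_blend = x1*S1 + x2*S2
Contribution 1: 0.42 * 0.743 = 0.31206 wt%
Contribution 2: 0.58 * 2.61 = 1.5138 wt%
S_blend = 0.31206 + 1.5138 = 1.82586

1.82586 wt%


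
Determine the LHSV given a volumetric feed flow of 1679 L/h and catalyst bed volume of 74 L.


LHSV = volumetric feed rate / catalyst volume
= 1679 L/h / 74 L
= 22.69 h^-1

22.69 h^-1


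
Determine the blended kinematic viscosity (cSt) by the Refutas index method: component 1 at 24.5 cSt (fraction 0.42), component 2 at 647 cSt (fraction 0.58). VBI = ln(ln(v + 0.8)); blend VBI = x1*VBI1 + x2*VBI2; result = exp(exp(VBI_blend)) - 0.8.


Refutas method: VBN_i = 14.534*ln(ln(visc_i + 0.8)) + 10.975, blended linearly by mass fraction; since VBN is linear in VBI_i = ln(ln(visc_i + 0.8)) and the fractions sum to 1, blend VBI directly: visc = exp(exp(VBI_blend)) - 0.8
VBI_1 = ln(ln(24.5 + 0.8)) = 1.17273
VBI_2 = ln(ln(647 + 0.8)) = 1.86773
VBI_blend = 0.42 * 1.17273 + 0.58 * 1.86773 = 1.57583
visc_blend = exp(exp(1.57583)) - 0.8 = 125.0

125.0 cSt


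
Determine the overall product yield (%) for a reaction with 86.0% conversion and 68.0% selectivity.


Overall yield = conversion (%) * selectivity (%) / 100
Conversion = 86.0%, Selectivity = 68.0%
Y = 86.0 * 68.0 / 100
= 58.48 %

58.48 %


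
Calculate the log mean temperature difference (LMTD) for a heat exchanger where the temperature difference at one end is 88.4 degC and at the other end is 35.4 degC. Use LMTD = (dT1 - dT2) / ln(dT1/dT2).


LMTD = (dT1 - dT2) / ln(dT1/dT2)
= (88.4 - 35.4) / ln(88.4 / 35.4) = 53 / 0.91516 = 57.91

57.91 degC


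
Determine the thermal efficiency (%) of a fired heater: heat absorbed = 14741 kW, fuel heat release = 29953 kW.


Furnace efficiency = Q_absorbed / Q_fuel * 100
= 14741 / 29953 * 100 = 49.21

49.21 %


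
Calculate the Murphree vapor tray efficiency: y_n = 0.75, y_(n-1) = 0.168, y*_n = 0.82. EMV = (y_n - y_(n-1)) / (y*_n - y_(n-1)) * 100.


Murphree vapor efficiency: EMV = (y_n - y_(n-1)) / (y*_n - y_(n-1)) * 100
EMV = (0.75 - 0.168) / (0.82 - 0.168) * 100 = 0.582 / 0.652 * 100 = 89.26

89.26 %


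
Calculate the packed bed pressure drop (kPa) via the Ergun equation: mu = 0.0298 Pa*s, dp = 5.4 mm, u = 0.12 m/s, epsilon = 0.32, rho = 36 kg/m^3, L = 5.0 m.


dp = 5.4 mm = 0.0054 m
Viscous term = 150*0.0298*0.12*(1-0.32)^2 / (0.0054^2*0.32^3) = 259579
Inertial term = 1.75*36*0.12^2*(1-0.32) / (0.0054*0.32^3) = 3486.33
dP/L = 259579 + 3486.33 = 263065 Pa/m
dP = 263065 * 5.0 / 1000 = 1315 kPa

1315 kPa


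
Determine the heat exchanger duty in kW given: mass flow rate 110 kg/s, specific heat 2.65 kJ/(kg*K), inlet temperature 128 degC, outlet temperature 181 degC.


Q = m_dot * cp * delta_T
delta_T = 181 - 128 = 53 K
Q = 110 * 2.65 * 53
= 291.5 * 53
= 15449.5 kW

15449.5 kW


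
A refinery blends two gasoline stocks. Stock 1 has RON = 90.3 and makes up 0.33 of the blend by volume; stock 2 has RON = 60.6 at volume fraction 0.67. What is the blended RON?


Linear blending: RON_blend = sum(vi * RONi)
Contribution 1: 0.33 * 90.3 = 29.799
Contribution 2: 0.67 * 60.6 = 40.602
RON_blend = 29.799 + 40.602 = 70.401

70.401


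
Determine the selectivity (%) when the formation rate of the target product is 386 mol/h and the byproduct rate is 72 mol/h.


Selectivity = desired / (desired + undesired) * 100
Total products = 386 + 72 = 458 mol/h
S = 386 / 458 * 100
= 0.8428 * 100
= 84.28 %

84.28 %


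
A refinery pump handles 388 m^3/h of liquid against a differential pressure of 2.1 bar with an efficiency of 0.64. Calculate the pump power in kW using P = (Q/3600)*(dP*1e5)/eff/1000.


Q = 388 / 3600 = 0.107778 m^3/s
P = 0.107778 * (2.1 * 1e5) / 0.64 / 1000 = 35.36

35.36 kW


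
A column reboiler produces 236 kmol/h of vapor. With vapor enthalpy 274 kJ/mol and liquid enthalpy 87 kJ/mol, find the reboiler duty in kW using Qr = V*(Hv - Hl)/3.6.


Qr = 236 * (274 - 87) / 3.6 = 236 * 187 / 3.6 = 12260

12260 kW


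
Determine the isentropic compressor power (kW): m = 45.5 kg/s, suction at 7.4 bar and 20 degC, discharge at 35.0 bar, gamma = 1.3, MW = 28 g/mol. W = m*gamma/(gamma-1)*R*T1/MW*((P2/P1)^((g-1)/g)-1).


Isentropic work: W = m*(gamma/(gamma-1))*(R*T1/MW)*((P2/P1)^((gamma-1)/gamma) - 1)
T1 = 20 + 273.15 = 293.15 K
Pressure ratio = 35.0 / 7.4 = 4.72973
Exponent = (1.3 - 1)/1.3 = 0.230769
(P2/P1)^exp - 1 = 4.72973^0.230769 - 1 = 0.431302
W = 45.5 * 1.3 / 0.3 * 8.314 * 293.15 / 28 * 0.431302 = 7402

7402 kW


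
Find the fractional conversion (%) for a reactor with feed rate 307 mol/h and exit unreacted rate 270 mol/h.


X = (F_in - F_out) / F_in * 100
Moles reacted = 307 - 270 = 37
X = 37 / 307 * 100
= 0.1205 * 100
= 12.05 %

12.05 %


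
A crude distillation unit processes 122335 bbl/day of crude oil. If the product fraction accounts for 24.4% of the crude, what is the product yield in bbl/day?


Crude throughput = 122335 bbl/day
Fraction yield = 24.4%
yield = throughput * fraction / 100
yield = 122335 * 24.4 / 100 = 29849.74

29849.74 bbl/day


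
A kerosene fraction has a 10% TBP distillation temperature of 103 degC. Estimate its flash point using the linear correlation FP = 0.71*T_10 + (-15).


FP = 0.71 * 103 + (-15) = 58.13

58.13 degC


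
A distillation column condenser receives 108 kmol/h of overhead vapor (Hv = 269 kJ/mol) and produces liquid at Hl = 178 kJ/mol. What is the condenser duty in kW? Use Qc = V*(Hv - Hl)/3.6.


Qc = 108 * (269 - 178) / 3.6 = 108 * 91 / 3.6 = 2730

2730 kW


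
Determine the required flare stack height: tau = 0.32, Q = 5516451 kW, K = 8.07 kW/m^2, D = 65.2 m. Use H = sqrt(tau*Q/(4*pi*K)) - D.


tau*Q/(4*pi*K) = 0.32 * 5516451 / (4 * pi * 8.07) = 17407.1
sqrt(17407.1) = 131.936
H = 131.936 - 65.2 = 66.74

66.74 m


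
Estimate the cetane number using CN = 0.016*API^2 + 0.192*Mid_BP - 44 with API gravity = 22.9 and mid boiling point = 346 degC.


CN = 0.016 * 22.9^2 + 0.192 * 346 - 44
CN = 8.39056 + 66.432 - 44 = 30.82256

30.82256


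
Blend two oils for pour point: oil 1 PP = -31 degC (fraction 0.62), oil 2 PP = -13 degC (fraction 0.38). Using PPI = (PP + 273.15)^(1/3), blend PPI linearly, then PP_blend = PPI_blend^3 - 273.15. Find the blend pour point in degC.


PPI_1 = (-31 + 273.15)^(1/3) = 6.232967
PPI_2 = (-13 + 273.15)^(1/3) = 6.383731
PPI_blend = 0.62 * 6.232967 + 0.38 * 6.383731 = 6.290257
PP_blend = 6.290257^3 - 273.15 = 248.8887 - 273.15 = -24.26

-24.26 degC


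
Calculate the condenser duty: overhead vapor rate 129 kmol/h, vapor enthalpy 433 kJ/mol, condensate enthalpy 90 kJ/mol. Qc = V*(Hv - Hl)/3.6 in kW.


Qc = 129 * (433 - 90) / 3.6 = 129 * 343 / 3.6 = 12290

12290 kW


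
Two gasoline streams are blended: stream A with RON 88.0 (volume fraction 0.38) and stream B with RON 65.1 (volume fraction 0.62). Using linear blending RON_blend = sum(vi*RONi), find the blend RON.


Linear blending: RON_blend = sum(vi * RONi)
Contribution 1: 0.38 * 88.0 = 33.44
Contribution 2: 0.62 * 65.1 = 40.362
RON_blend = 33.44 + 40.362 = 73.802

73.802


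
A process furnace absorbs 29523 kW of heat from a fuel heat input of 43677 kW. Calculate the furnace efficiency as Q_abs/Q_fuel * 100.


Furnace efficiency = Q_absorbed / Q_fuel * 100
= 29523 / 43677 * 100 = 67.59

67.59 %


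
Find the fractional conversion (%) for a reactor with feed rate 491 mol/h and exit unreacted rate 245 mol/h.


X = (F_in - F_out) / F_in * 100
Moles reacted = 491 - 245 = 246
X = 246 / 491 * 100
= 0.5010 * 100
= 50.10 %

50.10 %


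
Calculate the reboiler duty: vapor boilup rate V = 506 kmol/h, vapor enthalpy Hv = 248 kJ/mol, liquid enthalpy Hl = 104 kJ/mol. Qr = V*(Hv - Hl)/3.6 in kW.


Qr = 506 * (248 - 104) / 3.6 = 506 * 144 / 3.6 = 20240

20240 kW


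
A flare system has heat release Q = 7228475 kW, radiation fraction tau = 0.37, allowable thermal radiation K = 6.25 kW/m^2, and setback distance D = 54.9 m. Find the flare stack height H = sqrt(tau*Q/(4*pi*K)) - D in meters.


tau*Q/(4*pi*K) = 0.37 * 7228475 / (4 * pi * 6.25) = 34053.2
sqrt(34053.2) = 184.535
H = 184.535 - 54.9 = 129.6

129.6 m


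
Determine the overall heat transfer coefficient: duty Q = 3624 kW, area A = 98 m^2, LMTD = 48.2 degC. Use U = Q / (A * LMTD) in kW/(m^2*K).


From Q = U*A*LMTD, U = Q / (A * LMTD)
U = 3624 / (98 * 48.2) = 3624 / 4723.6 = 0.7672

0.7672 kW/(m^2*K)


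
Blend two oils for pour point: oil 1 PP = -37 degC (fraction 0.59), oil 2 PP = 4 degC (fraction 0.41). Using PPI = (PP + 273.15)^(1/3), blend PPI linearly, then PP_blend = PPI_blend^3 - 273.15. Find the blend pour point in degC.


PPI_1 = (-37 + 273.15)^(1/3) = 6.181056
PPI_2 = (4 + 273.15)^(1/3) = 6.51986
PPI_blend = 0.59 * 6.181056 + 0.41 * 6.51986 = 6.319966
PP_blend = 6.319966^3 - 273.15 = 252.4319 - 273.15 = -20.72

-20.72 degC


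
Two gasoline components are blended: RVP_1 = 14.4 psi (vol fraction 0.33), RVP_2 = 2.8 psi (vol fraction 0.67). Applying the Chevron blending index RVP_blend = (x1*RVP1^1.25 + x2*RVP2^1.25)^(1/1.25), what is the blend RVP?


Chevron index: RVP_blend = (sum xi*RVPi^1.25)^(1/1.25)
RVP^1.25 terms: 0.33 * 14.4^1.25 + 0.67 * 2.8^1.25 = 11.6837
RVP_blend = 11.6837^(1/1.25) = 7.146

7.146 psi


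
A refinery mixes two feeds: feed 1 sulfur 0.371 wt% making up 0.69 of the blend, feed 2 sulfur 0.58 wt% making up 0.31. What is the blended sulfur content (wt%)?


Linear sulfur blending: S_blend = x1*S1 + x2*S2
Contribution 1: 0.69 * 0.371 = 0.25599 wt%
Contribution 2: 0.31 * 0.58 = 0.1798 wt%
S_blend = 0.25599 + 0.1798 = 0.43579

0.43579 wt%


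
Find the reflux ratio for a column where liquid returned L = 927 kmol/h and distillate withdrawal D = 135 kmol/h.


Reflux ratio definition: R = L / D (liquid returned / distillate withdrawn)
L = 927 kmol/h, D = 135 kmol/h
R = 927 / 135 = 6.867

6.867


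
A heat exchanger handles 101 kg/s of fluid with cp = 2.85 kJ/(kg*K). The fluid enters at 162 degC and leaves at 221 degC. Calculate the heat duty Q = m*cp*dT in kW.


Q = m_dot * cp * delta_T
delta_T = 221 - 162 = 59 K
Q = 101 * 2.85 * 59
= 287.85 * 59
= 16983.15 kW

16983.15 kW


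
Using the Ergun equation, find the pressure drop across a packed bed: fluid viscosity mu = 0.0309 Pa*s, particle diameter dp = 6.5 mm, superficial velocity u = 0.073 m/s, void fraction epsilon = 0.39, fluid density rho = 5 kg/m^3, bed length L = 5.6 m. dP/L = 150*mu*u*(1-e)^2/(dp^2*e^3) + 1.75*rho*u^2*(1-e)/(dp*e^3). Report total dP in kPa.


dp = 6.5 mm = 0.0065 m
Viscous term = 150*0.0309*0.073*(1-0.39)^2 / (0.0065^2*0.39^3) = 50235.6
Inertial term = 1.75*5*0.073^2*(1-0.39) / (0.0065*0.39^3) = 73.7694
dP/L = 50235.6 + 73.7694 = 50309.4 Pa/m
dP = 50309.4 * 5.6 / 1000 = 281.7 kPa

281.7 kPa


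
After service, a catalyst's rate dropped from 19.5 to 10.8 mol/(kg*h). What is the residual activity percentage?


Activity (%) = (rate_used / rate_fresh) * 100
rate_used = 10.8, rate_fresh = 19.5
= (10.8 / 19.5) * 100
= 0.5538 * 100 = 55.38

55.38 %


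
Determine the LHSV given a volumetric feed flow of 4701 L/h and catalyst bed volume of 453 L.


LHSV = volumetric feed rate / catalyst volume
= 4701 L/h / 453 L
= 10.38 h^-1

10.38 h^-1


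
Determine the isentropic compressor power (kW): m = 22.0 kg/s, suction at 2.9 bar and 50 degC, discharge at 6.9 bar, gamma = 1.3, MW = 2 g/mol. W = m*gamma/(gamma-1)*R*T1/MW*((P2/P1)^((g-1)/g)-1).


Isentropic work: W = m*(gamma/(gamma-1))*(R*T1/MW)*((P2/P1)^((gamma-1)/gamma) - 1)
T1 = 50 + 273.15 = 323.15 K
Pressure ratio = 6.9 / 2.9 = 2.37931
Exponent = (1.3 - 1)/1.3 = 0.230769
(P2/P1)^exp - 1 = 2.37931^0.230769 - 1 = 0.221443
W = 22.0 * 1.3 / 0.3 * 8.314 * 323.15 / 2 * 0.221443 = 28360

28360 kW


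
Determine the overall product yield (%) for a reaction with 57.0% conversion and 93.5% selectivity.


Overall yield = conversion (%) * selectivity (%) / 100
Conversion = 57.0%, Selectivity = 93.5%
Y = 57.0 * 93.5 / 100
= 53.295 %

53.295 %


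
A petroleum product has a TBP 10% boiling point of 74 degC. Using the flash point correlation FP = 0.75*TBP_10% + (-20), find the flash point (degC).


FP = 0.75 * 74 + (-20) = 35.5

35.5 degC


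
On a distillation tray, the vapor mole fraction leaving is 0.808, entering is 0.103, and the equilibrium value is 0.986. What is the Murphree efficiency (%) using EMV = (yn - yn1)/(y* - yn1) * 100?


Murphree vapor efficiency: EMV = (y_n - y_(n-1)) / (y*_n - y_(n-1)) * 100
EMV = (0.808 - 0.103) / (0.986 - 0.103) * 100 = 0.705 / 0.883 * 100 = 79.84

79.84 %


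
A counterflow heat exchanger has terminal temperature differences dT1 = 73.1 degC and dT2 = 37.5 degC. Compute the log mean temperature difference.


LMTD = (dT1 - dT2) / ln(dT1/dT2)
= (73.1 - 37.5) / ln(73.1 / 37.5) = 35.6 / 0.667487 = 53.33

53.33 degC


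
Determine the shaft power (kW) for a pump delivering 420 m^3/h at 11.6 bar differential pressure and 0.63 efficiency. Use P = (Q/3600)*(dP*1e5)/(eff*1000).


Q = 420 / 3600 = 0.116667 m^3/s
P = 0.116667 * (11.6 * 1e5) / 0.63 / 1000 = 214.8

214.8 kW


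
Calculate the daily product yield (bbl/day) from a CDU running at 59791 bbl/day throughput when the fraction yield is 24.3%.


Crude throughput = 59791 bbl/day
Fraction yield = 24.3%
yield = throughput * fraction / 100
yield = 59791 * 24.3 / 100 = 14529.213

14529.213 bbl/day


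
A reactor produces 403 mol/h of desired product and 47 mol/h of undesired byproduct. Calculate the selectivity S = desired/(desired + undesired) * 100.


Selectivity = desired / (desired + undesired) * 100
Total products = 403 + 47 = 450 mol/h
S = 403 / 450 * 100
= 0.8956 * 100
= 89.56 %

89.56 %


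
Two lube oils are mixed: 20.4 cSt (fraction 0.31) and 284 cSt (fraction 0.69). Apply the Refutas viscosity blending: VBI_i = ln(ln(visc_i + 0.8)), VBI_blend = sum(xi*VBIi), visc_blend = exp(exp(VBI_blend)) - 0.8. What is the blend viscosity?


Refutas method: VBN_i = 14.534*ln(ln(visc_i + 0.8)) + 10.975, blended linearly by mass fraction; since VBN is linear in VBI_i = ln(ln(visc_i + 0.8)) and the fractions sum to 1, blend VBI directly: visc = exp(exp(VBI_blend)) - 0.8
VBI_1 = ln(ln(20.4 + 0.8)) = 1.11645
VBI_2 = ln(ln(284 + 0.8)) = 1.73197
VBI_blend = 0.31 * 1.11645 + 0.69 * 1.73197 = 1.54116
visc_blend = exp(exp(1.54116)) - 0.8 = 105.9

105.9 cSt


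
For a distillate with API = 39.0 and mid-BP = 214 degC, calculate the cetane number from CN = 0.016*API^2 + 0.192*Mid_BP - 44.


CN = 0.016 * 39.0^2 + 0.192 * 214 - 44
CN = 24.336 + 41.088 - 44 = 21.424

21.424


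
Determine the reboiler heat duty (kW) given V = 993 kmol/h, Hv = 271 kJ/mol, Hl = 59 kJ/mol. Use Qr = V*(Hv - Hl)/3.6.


Qr = 993 * (271 - 59) / 3.6 = 993 * 212 / 3.6 = 58480

58480 kW


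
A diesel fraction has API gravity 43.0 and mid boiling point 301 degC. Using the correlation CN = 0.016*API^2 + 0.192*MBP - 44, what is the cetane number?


CN = 0.016 * 43.0^2 + 0.192 * 301 - 44
CN = 29.584 + 57.792 - 44 = 43.376

43.376


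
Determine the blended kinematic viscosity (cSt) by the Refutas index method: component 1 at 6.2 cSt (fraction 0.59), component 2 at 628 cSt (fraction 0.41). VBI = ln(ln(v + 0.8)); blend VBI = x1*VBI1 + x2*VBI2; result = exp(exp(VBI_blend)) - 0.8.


Refutas method: VBN_i = 14.534*ln(ln(visc_i + 0.8)) + 10.975, blended linearly by mass fraction; since VBN is linear in VBI_i = ln(ln(visc_i + 0.8)) and the fractions sum to 1, blend VBI directly: visc = exp(exp(VBI_blend)) - 0.8
VBI_1 = ln(ln(6.2 + 0.8)) = 0.66573
VBI_2 = ln(ln(628 + 0.8)) = 1.86312
VBI_blend = 0.59 * 0.66573 + 0.41 * 1.86312 = 1.15666
visc_blend = exp(exp(1.15666)) - 0.8 = 23.23

23.23 cSt


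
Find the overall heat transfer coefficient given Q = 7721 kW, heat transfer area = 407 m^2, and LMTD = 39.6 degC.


From Q = U*A*LMTD, U = Q / (A * LMTD)
U = 7721 / (407 * 39.6) = 7721 / 16117.2 = 0.4791

0.4791 kW/(m^2*K)


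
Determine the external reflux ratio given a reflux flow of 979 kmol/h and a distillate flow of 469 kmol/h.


Reflux ratio definition: R = L / D (liquid returned / distillate withdrawn)
L = 979 kmol/h, D = 469 kmol/h
R = 979 / 469 = 2.087

2.087


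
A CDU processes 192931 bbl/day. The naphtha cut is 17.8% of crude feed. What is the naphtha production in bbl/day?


Crude throughput = 192931 bbl/day
Fraction yield = 17.8%
yield = throughput * fraction / 100
yield = 192931 * 17.8 / 100 = 34341.718

34341.718 bbl/day
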